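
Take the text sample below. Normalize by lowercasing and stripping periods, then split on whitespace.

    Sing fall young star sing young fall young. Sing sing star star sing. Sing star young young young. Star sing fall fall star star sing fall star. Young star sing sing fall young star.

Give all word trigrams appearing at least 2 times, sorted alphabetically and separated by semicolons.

fall young star; sing fall young; sing sing star; star sing fall; star sing sing; star star sing; young star sing

Trigram counts meeting the condition (at least 2 times):
  fall young star: 2
  sing fall young: 2
  sing sing star: 2
  star sing fall: 2
  star sing sing: 2
  star star sing: 2
  young star sing: 3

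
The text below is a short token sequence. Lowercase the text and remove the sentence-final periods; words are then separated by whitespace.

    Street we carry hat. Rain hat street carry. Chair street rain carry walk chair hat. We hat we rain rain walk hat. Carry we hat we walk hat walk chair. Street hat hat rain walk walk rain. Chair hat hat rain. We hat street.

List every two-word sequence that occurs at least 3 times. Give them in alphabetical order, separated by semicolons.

hat rain; hat we; we hat

Bigram counts meeting the condition (at least 3 times):
  hat rain: 3
  hat we: 3
  we hat: 3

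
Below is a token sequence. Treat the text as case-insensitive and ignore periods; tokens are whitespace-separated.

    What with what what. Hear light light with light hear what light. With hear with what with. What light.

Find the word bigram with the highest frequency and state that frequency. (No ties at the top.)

Bigram frequencies (highest first):
  with what: 3
  what with: 2
  light with: 2
  what light: 2
  what what: 1
  what hear: 1
  … (7 more, each ≤ 1)

"with what", 3 times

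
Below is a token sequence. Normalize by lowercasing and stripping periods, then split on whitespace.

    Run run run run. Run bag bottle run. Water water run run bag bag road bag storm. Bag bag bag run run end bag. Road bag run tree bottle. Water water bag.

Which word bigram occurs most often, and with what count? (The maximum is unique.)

Bigram frequencies (highest first):
  run run: 6
  bag bag: 3
  run bag: 2
  water water: 2
  bag road: 2
  road bag: 2
  … (13 more, each ≤ 2)

"run run", 6 times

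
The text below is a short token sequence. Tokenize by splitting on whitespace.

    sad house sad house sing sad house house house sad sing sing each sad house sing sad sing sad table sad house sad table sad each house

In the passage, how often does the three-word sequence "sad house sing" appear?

Scanning the 25 overlapping trigram windows for "sad house sing":
  position 3–5: sad house sing
  position 14–16: sad house sing

2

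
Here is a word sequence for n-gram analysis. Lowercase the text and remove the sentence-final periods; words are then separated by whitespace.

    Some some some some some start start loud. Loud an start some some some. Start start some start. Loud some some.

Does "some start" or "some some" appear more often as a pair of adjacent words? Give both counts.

"some some" (7 vs 3)

"some start": 3 occurrences
"some some": 7 occurrences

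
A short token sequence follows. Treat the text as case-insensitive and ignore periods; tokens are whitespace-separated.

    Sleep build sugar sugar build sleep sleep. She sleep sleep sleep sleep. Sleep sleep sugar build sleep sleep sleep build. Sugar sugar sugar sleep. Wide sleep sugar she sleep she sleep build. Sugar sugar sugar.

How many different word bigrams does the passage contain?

13

35 tokens → 34 bigram windows in total.
Repeated bigrams (each contributes count−1 duplicates):
  sleep sleep: 8
  sugar sugar: 5
  build sugar: 3
  she sleep: 3
  sleep build: 3
  build sleep: 2
  sleep she: 2
  sleep sugar: 2
  … (1 more repeated)
21 duplicate windows → 34 − 21 = 13 distinct.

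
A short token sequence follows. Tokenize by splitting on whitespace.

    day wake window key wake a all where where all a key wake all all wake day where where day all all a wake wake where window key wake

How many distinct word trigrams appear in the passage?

29 tokens → 27 trigram windows in total.
Repeated trigrams (each contributes count−1 duplicates):
  window key wake: 2
1 duplicate windows → 27 − 1 = 26 distinct.

26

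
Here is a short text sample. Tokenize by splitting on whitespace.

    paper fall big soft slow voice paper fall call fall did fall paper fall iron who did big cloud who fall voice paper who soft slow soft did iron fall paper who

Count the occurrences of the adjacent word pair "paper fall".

Scanning the 31 overlapping bigram windows for "paper fall":
  position 1–2: paper fall
  position 7–8: paper fall
  position 13–14: paper fall

3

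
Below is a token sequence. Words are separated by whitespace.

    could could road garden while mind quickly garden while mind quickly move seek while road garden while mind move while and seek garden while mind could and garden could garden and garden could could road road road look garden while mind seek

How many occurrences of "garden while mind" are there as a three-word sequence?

5

Scanning the 40 overlapping trigram windows for "garden while mind":
  position 4–6: garden while mind
  position 8–10: garden while mind
  position 16–18: garden while mind
  position 23–25: garden while mind
  position 39–41: garden while mind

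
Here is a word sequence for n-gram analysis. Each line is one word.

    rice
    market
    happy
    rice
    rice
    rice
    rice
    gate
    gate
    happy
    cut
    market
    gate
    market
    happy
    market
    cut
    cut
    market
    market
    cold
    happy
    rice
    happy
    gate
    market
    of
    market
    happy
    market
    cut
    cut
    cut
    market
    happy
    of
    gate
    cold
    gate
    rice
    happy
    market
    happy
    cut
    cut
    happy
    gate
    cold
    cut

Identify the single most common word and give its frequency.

Unigram frequencies (highest first):
  market: 11
  happy: 10
  cut: 9
  rice: 7
  gate: 7
  cold: 3
  … (1 more, each ≤ 2)

"market", 11 times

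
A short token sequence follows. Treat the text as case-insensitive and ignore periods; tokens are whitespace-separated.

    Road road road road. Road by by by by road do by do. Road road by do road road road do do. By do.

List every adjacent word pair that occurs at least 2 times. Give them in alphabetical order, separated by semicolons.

by by; by do; do by; do road; road by; road do; road road

Bigram counts meeting the condition (at least 2 times):
  by by: 3
  by do: 3
  do by: 2
  do road: 2
  road by: 2
  road do: 2
  road road: 7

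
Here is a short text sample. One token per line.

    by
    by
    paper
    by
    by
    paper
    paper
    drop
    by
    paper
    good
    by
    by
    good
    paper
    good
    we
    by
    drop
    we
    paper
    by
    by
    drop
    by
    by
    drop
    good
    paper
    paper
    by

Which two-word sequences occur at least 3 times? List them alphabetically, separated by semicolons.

Bigram counts meeting the condition (at least 3 times):
  by by: 5
  by drop: 3
  by paper: 3
  paper by: 3

by by; by drop; by paper; paper by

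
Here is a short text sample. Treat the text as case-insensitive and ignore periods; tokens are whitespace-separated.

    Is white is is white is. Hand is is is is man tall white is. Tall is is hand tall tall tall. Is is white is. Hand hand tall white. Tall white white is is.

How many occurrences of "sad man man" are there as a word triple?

0

Scanning the 33 overlapping trigram windows for "sad man man":
  (none found)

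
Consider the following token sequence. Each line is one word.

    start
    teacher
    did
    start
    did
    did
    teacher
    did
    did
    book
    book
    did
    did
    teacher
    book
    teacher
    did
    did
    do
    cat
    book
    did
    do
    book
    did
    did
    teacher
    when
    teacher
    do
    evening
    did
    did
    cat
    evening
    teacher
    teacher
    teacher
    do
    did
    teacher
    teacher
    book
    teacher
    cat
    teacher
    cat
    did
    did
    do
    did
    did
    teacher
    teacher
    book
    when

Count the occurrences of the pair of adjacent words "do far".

0

Scanning the 55 overlapping bigram windows for "do far":
  (none found)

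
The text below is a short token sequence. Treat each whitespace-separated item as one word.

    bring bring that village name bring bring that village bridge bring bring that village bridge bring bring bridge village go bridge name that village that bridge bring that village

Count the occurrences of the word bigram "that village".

5

Scanning the 28 overlapping bigram windows for "that village":
  position 3–4: that village
  position 8–9: that village
  position 13–14: that village
  position 23–24: that village
  position 28–29: that village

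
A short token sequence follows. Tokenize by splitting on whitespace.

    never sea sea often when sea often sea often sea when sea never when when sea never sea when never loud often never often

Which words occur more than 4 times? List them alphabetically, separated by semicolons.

Unigram counts meeting the condition (more than 4 times):
  never: 5
  often: 5
  sea: 8
  when: 5

never; often; sea; when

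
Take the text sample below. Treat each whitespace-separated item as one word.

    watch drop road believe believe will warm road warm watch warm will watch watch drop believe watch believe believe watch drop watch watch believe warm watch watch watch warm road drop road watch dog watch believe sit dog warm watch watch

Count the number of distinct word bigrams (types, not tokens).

25

41 tokens → 40 bigram windows in total.
Repeated bigrams (each contributes count−1 duplicates):
  watch watch: 5
  warm watch: 3
  watch believe: 3
  watch drop: 3
  believe believe: 2
  believe watch: 2
  drop road: 2
  warm road: 2
  … (1 more repeated)
15 duplicate windows → 40 − 15 = 25 distinct.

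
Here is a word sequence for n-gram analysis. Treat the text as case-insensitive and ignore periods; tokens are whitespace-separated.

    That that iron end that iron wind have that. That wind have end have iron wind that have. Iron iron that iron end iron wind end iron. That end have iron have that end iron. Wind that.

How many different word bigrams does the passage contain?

19

37 tokens → 36 bigram windows in total.
Repeated bigrams (each contributes count−1 duplicates):
  iron wind: 4
  end iron: 3
  have iron: 3
  that iron: 3
  end have: 2
  have that: 2
  iron end: 2
  iron that: 2
  … (4 more repeated)
17 duplicate windows → 36 − 17 = 19 distinct.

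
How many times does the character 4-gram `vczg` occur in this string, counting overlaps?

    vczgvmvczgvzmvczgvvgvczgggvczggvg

5

Sliding a length-4 window over the 33 characters (30 positions):
  position 1–4: vczg
  position 7–10: vczg
  position 14–17: vczg
  position 21–24: vczg
  position 27–30: vczg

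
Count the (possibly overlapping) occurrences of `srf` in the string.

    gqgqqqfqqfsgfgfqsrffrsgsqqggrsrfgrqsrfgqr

3

Sliding a length-3 window over the 41 characters (39 positions):
  position 17–19: srf
  position 30–32: srf
  position 36–38: srf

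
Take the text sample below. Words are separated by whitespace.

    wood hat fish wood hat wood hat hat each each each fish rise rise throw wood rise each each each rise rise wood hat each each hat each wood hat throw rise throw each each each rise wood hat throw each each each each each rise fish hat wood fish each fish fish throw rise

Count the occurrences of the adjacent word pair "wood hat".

Scanning the 54 overlapping bigram windows for "wood hat":
  position 1–2: wood hat
  position 4–5: wood hat
  position 6–7: wood hat
  position 23–24: wood hat
  position 29–30: wood hat
  position 38–39: wood hat

6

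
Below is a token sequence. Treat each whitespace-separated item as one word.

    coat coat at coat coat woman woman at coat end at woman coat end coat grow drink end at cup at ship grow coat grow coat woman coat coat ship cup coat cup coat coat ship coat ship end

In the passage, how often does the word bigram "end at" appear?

Scanning the 38 overlapping bigram windows for "end at":
  position 10–11: end at
  position 18–19: end at

2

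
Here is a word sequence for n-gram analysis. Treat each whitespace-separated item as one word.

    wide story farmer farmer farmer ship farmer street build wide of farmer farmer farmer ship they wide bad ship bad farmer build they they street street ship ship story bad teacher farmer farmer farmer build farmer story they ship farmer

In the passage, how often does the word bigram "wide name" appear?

Scanning the 39 overlapping bigram windows for "wide name":
  (none found)

0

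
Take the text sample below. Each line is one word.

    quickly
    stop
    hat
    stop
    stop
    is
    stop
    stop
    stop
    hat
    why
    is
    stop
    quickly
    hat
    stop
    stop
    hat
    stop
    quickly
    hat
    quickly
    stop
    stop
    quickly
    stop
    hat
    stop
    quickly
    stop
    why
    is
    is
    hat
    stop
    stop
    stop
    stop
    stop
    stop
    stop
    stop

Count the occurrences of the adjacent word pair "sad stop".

Scanning the 41 overlapping bigram windows for "sad stop":
  (none found)

0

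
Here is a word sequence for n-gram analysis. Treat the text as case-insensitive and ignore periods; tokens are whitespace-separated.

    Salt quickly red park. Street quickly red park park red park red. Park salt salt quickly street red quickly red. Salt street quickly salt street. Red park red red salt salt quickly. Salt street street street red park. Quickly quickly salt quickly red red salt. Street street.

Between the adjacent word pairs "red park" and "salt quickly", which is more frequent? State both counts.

"red park": 6 occurrences
"salt quickly": 4 occurrences

"red park" (6 vs 4)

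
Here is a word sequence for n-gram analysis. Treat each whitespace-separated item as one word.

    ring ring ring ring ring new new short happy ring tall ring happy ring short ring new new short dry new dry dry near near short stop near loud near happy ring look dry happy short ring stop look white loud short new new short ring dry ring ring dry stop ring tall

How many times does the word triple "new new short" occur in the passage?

3

Scanning the 51 overlapping trigram windows for "new new short":
  position 6–8: new new short
  position 17–19: new new short
  position 43–45: new new short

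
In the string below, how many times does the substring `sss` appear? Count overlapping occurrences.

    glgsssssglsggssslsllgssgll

4

Sliding a length-3 window over the 26 characters (24 positions):
  position 4–6: sss
  position 5–7: sss
  position 6–8: sss
  position 14–16: sss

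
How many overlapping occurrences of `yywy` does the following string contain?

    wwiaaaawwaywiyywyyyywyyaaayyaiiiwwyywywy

3

Sliding a length-4 window over the 40 characters (37 positions):
  position 14–17: yywy
  position 19–22: yywy
  position 35–38: yywy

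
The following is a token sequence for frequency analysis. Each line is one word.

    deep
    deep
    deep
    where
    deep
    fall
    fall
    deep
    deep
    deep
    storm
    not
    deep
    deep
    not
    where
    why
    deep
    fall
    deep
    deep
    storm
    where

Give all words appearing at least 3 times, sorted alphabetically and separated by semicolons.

Unigram counts meeting the condition (at least 3 times):
  deep: 12
  fall: 3
  where: 3

deep; fall; where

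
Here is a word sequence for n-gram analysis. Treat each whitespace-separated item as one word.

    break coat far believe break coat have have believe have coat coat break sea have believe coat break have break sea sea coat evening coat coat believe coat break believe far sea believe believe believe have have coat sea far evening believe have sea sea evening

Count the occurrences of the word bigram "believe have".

Scanning the 45 overlapping bigram windows for "believe have":
  position 9–10: believe have
  position 35–36: believe have
  position 42–43: believe have

3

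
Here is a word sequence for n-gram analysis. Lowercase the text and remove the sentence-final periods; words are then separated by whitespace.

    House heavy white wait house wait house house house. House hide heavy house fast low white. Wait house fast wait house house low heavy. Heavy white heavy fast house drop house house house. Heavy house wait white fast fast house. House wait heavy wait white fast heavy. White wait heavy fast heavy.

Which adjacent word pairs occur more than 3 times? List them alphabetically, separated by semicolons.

Bigram counts meeting the condition (more than 3 times):
  house house: 7
  wait house: 4

house house; wait house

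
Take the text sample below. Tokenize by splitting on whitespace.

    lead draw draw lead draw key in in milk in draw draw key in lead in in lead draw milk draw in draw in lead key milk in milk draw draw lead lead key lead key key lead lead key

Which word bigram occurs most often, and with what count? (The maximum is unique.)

"lead key", 4 times

Bigram frequencies (highest first):
  lead key: 4
  lead draw: 3
  draw draw: 3
  in lead: 3
  draw lead: 2
  draw key: 2
  … (13 more, each ≤ 2)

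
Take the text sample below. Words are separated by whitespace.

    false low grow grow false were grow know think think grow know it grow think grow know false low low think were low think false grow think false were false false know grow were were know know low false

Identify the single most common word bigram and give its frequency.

Bigram frequencies (highest first):
  grow know: 3
  false low: 2
  false were: 2
  think grow: 2
  grow think: 2
  low think: 2
  … (24 more, each ≤ 2)

"grow know", 3 times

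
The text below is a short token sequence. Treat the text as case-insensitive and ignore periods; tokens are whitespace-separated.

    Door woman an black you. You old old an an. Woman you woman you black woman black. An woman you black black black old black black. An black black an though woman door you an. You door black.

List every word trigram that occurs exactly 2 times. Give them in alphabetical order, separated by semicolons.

Trigram counts meeting the condition (exactly 2 times):
  an woman you: 2
  black black an: 2
  woman you black: 2

an woman you; black black an; woman you black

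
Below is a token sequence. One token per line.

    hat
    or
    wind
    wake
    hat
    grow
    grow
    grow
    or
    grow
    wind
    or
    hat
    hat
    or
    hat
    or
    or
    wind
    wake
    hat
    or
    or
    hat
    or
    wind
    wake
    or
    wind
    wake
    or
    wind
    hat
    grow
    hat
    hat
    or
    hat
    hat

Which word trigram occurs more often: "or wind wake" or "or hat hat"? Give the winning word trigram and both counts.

"or wind wake": 4 occurrences
"or hat hat": 2 occurrences

"or wind wake" (4 vs 2)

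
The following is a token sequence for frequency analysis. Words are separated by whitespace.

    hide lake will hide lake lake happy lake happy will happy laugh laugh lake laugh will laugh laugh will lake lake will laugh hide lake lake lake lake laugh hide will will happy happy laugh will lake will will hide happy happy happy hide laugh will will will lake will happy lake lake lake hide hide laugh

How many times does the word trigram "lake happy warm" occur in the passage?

0

Scanning the 55 overlapping trigram windows for "lake happy warm":
  (none found)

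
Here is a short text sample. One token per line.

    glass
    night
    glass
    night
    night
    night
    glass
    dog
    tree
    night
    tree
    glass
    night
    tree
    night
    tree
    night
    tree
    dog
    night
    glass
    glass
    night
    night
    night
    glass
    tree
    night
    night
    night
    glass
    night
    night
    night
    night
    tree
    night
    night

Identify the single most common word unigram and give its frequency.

"night", 21 times

Unigram frequencies (highest first):
  night: 21
  glass: 8
  tree: 7
  dog: 2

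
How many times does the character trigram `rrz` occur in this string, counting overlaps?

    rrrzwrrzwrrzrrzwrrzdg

Sliding a length-3 window over the 21 characters (19 positions):
  position 2–4: rrz
  position 6–8: rrz
  position 10–12: rrz
  position 13–15: rrz
  position 17–19: rrz

5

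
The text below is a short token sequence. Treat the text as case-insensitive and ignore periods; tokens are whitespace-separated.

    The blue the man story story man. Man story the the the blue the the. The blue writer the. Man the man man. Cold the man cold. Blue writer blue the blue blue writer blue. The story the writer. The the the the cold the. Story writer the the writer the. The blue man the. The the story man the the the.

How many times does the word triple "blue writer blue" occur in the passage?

Scanning the 60 overlapping trigram windows for "blue writer blue":
  position 28–30: blue writer blue
  position 33–35: blue writer blue

2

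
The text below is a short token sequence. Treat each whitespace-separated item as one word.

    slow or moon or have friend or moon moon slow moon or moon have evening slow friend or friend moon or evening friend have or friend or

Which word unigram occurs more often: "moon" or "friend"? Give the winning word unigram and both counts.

"moon" (6 vs 5)

"moon": 6 occurrences
"friend": 5 occurrences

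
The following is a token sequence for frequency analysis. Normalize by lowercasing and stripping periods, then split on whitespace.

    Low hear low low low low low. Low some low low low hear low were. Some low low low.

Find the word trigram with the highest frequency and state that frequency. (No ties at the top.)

Trigram frequencies (highest first):
  low low low: 6
  low hear low: 2
  some low low: 2
  hear low low: 1
  low low some: 1
  low some low: 1
  … (4 more, each ≤ 1)

"low low low", 6 times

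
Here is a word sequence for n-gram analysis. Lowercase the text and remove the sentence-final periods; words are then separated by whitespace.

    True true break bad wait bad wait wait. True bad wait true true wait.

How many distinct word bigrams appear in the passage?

14 tokens → 13 bigram windows in total.
Repeated bigrams (each contributes count−1 duplicates):
  bad wait: 3
  true true: 2
  wait true: 2
4 duplicate windows → 13 − 4 = 9 distinct.

9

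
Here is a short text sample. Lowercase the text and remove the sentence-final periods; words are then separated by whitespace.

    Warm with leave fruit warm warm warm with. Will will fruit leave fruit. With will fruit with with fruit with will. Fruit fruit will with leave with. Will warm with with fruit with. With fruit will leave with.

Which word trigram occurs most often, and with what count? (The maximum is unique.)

Trigram frequencies (highest first):
  with with fruit: 3
  fruit with will: 2
  with will fruit: 2
  fruit with with: 2
  with fruit with: 2
  warm with leave: 1
  … (24 more, each ≤ 1)

"with with fruit", 3 times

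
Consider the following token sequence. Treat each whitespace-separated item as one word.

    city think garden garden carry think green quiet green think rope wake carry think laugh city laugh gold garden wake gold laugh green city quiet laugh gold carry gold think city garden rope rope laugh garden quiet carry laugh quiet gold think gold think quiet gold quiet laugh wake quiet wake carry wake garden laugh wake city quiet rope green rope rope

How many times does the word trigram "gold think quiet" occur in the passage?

1

Scanning the 60 overlapping trigram windows for "gold think quiet":
  position 43–45: gold think quiet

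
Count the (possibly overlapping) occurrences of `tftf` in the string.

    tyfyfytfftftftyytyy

Sliding a length-4 window over the 19 characters (16 positions):
  position 10–13: tftf

1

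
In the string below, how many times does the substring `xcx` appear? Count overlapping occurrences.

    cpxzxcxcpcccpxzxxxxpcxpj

1

Sliding a length-3 window over the 24 characters (22 positions):
  position 5–7: xcx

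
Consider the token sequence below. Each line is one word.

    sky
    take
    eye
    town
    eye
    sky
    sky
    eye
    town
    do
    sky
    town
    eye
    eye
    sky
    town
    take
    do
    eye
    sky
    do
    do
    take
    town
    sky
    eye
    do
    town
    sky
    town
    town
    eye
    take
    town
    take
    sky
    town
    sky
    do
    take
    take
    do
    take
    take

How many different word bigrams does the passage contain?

44 tokens → 43 bigram windows in total.
Repeated bigrams (each contributes count−1 duplicates):
  sky town: 4
  do take: 3
  eye sky: 3
  town eye: 3
  town sky: 3
  eye town: 2
  sky do: 2
  sky eye: 2
  … (4 more repeated)
18 duplicate windows → 43 − 18 = 25 distinct.

25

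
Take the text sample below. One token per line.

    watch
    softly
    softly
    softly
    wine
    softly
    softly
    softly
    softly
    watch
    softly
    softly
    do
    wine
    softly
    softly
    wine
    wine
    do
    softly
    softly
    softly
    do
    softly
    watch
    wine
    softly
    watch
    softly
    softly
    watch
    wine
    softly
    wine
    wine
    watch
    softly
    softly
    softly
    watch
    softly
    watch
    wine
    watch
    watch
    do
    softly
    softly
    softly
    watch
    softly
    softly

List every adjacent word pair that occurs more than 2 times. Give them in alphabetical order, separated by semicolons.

Bigram counts meeting the condition (more than 2 times):
  do softly: 3
  softly softly: 15
  softly watch: 7
  softly wine: 3
  watch softly: 6
  watch wine: 3
  wine softly: 4

do softly; softly softly; softly watch; softly wine; watch softly; watch wine; wine softly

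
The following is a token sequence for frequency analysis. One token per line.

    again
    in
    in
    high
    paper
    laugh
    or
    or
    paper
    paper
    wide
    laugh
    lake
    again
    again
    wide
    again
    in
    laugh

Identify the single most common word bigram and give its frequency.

Bigram frequencies (highest first):
  again in: 2
  in in: 1
  in high: 1
  high paper: 1
  paper laugh: 1
  laugh or: 1
  … (11 more, each ≤ 1)

"again in", 2 times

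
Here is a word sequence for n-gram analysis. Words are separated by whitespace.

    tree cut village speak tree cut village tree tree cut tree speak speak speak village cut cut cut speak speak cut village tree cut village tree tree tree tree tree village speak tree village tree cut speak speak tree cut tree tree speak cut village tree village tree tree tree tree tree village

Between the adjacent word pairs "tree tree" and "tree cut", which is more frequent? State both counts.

"tree tree" (10 vs 6)

"tree tree": 10 occurrences
"tree cut": 6 occurrences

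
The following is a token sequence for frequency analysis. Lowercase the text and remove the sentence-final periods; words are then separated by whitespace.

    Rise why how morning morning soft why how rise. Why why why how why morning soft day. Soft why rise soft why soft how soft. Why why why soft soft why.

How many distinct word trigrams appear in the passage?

28

31 tokens → 29 trigram windows in total.
Repeated trigrams (each contributes count−1 duplicates):
  why why why: 2
1 duplicate windows → 29 − 1 = 28 distinct.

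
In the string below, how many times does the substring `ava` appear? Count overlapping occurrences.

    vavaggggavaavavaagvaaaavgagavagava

6

Sliding a length-3 window over the 34 characters (32 positions):
  position 2–4: ava
  position 9–11: ava
  position 12–14: ava
  position 14–16: ava
  position 28–30: ava
  position 32–34: ava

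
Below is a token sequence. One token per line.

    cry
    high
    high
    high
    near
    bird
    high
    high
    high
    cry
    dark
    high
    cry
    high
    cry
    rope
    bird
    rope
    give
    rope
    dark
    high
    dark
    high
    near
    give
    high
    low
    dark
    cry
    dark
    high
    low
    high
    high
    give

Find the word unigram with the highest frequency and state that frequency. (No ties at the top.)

Unigram frequencies (highest first):
  high: 14
  cry: 5
  dark: 5
  rope: 3
  give: 3
  near: 2
  … (2 more, each ≤ 2)

"high", 14 times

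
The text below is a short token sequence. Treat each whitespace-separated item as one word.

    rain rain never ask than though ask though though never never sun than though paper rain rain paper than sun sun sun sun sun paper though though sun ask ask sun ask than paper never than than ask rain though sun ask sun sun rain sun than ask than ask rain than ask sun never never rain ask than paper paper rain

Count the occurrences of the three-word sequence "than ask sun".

Scanning the 60 overlapping trigram windows for "than ask sun":
  position 52–54: than ask sun

1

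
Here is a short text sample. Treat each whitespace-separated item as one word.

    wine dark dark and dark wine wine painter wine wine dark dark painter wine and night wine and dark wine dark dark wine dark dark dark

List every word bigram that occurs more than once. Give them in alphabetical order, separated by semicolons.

and dark; dark dark; dark wine; painter wine; wine and; wine dark; wine wine

Bigram counts meeting the condition (more than once):
  and dark: 2
  dark dark: 5
  dark wine: 3
  painter wine: 2
  wine and: 2
  wine dark: 4
  wine wine: 2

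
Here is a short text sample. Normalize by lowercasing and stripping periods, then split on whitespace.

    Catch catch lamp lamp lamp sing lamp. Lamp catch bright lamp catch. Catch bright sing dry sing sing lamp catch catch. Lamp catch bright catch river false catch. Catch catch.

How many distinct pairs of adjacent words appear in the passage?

16

30 tokens → 29 bigram windows in total.
Repeated bigrams (each contributes count−1 duplicates):
  catch catch: 5
  lamp catch: 4
  catch bright: 3
  lamp lamp: 3
  catch lamp: 2
  sing lamp: 2
13 duplicate windows → 29 − 13 = 16 distinct.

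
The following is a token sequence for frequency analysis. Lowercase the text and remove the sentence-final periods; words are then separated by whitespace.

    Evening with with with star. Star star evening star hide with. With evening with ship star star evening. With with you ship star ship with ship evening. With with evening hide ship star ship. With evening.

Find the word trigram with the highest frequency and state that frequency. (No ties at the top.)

"evening with with", 3 times

Trigram frequencies (highest first):
  evening with with: 3
  star star evening: 2
  with with evening: 2
  ship star ship: 2
  star ship with: 2
  with with with: 1
  … (22 more, each ≤ 1)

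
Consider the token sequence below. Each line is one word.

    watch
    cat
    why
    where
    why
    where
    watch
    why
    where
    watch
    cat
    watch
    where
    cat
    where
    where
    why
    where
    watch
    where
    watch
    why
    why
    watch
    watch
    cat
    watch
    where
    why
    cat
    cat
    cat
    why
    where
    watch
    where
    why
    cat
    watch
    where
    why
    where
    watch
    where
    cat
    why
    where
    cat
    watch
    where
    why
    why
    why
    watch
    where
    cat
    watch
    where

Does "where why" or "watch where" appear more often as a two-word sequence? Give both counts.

"where why": 6 occurrences
"watch where": 9 occurrences

"watch where" (9 vs 6)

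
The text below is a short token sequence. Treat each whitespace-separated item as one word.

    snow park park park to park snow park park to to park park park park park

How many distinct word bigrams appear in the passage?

6

16 tokens → 15 bigram windows in total.
Repeated bigrams (each contributes count−1 duplicates):
  park park: 7
  park to: 2
  snow park: 2
  to park: 2
9 duplicate windows → 15 − 9 = 6 distinct.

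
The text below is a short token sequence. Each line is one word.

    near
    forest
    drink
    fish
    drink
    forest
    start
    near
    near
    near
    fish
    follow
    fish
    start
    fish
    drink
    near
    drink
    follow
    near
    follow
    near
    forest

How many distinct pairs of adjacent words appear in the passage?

18

23 tokens → 22 bigram windows in total.
Repeated bigrams (each contributes count−1 duplicates):
  fish drink: 2
  follow near: 2
  near forest: 2
  near near: 2
4 duplicate windows → 22 − 4 = 18 distinct.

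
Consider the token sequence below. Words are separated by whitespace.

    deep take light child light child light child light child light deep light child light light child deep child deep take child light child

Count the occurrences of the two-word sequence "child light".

Scanning the 23 overlapping bigram windows for "child light":
  position 4–5: child light
  position 6–7: child light
  position 8–9: child light
  position 10–11: child light
  position 14–15: child light
  position 22–23: child light

6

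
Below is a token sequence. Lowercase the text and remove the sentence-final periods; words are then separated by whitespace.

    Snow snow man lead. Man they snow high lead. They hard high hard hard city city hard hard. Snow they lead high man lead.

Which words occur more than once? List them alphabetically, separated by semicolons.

city; hard; high; lead; man; snow; they

Unigram counts meeting the condition (more than once):
  city: 2
  hard: 5
  high: 3
  lead: 4
  man: 3
  snow: 4
  they: 3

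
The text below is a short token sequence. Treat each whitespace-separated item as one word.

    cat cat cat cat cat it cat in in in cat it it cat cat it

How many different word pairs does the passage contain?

7

16 tokens → 15 bigram windows in total.
Repeated bigrams (each contributes count−1 duplicates):
  cat cat: 5
  cat it: 3
  in in: 2
  it cat: 2
8 duplicate windows → 15 − 8 = 7 distinct.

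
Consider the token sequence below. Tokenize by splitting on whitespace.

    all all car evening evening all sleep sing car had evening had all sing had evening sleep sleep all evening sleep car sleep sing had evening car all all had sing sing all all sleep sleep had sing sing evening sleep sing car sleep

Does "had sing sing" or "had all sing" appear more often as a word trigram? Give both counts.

"had sing sing": 2 occurrences
"had all sing": 1 occurrence

"had sing sing" (2 vs 1)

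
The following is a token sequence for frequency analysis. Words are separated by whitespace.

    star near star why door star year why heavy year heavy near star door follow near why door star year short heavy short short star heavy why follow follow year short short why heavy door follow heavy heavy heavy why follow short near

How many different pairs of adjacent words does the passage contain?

31

43 tokens → 42 bigram windows in total.
Repeated bigrams (each contributes count−1 duplicates):
  door follow: 2
  door star: 2
  heavy heavy: 2
  heavy why: 2
  near star: 2
  short short: 2
  star year: 2
  why door: 2
  … (3 more repeated)
11 duplicate windows → 42 − 11 = 31 distinct.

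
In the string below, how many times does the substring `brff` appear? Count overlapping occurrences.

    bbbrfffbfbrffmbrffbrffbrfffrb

Sliding a length-4 window over the 29 characters (26 positions):
  position 3–6: brff
  position 10–13: brff
  position 15–18: brff
  position 19–22: brff
  position 23–26: brff

5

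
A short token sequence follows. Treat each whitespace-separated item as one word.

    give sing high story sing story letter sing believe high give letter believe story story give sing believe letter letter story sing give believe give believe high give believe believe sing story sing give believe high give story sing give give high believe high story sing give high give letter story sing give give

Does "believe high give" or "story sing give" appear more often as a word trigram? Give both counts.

"story sing give" (5 vs 3)

"believe high give": 3 occurrences
"story sing give": 5 occurrences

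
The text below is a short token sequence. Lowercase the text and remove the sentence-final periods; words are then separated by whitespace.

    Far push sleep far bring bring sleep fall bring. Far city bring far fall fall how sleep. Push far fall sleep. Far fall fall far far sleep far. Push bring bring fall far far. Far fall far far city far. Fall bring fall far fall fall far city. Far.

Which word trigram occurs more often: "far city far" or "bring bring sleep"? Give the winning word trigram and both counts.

"far city far": 2 occurrences
"bring bring sleep": 1 occurrence

"far city far" (2 vs 1)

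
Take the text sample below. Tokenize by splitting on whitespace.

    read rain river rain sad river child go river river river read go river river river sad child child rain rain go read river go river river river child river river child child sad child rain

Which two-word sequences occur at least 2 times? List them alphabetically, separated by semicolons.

child child; child rain; go river; river child; river river; sad child

Bigram counts meeting the condition (at least 2 times):
  child child: 2
  child rain: 2
  go river: 3
  river child: 3
  river river: 7
  sad child: 2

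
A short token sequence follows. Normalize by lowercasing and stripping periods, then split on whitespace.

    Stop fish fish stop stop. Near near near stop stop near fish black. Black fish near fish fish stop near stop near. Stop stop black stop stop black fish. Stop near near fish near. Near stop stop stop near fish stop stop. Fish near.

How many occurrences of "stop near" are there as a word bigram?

Scanning the 43 overlapping bigram windows for "stop near":
  position 5–6: stop near
  position 10–11: stop near
  position 19–20: stop near
  position 21–22: stop near
  position 30–31: stop near
  position 38–39: stop near

6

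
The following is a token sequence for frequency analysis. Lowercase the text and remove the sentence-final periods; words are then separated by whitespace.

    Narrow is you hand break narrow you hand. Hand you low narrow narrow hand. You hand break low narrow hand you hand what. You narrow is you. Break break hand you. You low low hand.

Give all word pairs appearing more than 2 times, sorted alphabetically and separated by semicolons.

hand you; you hand

Bigram counts meeting the condition (more than 2 times):
  hand you: 4
  you hand: 4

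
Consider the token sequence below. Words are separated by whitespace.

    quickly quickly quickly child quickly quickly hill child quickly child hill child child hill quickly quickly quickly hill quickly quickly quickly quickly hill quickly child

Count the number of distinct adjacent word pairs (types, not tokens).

8

25 tokens → 24 bigram windows in total.
Repeated bigrams (each contributes count−1 duplicates):
  quickly quickly: 8
  hill quickly: 3
  quickly child: 3
  quickly hill: 3
  child hill: 2
  child quickly: 2
  hill child: 2
16 duplicate windows → 24 − 16 = 8 distinct.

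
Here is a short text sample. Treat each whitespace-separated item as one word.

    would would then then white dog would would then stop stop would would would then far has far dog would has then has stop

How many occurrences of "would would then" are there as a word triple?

3

Scanning the 22 overlapping trigram windows for "would would then":
  position 1–3: would would then
  position 7–9: would would then
  position 13–15: would would then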